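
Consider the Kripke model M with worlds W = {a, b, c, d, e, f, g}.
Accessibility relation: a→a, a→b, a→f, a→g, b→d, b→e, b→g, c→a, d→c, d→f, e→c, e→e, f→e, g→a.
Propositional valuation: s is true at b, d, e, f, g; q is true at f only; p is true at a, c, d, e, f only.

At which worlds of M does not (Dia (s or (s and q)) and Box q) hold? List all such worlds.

Let φ = not (Dia (s or (s and q)) and Box q). Evaluate φ at each world:
  a (successors {a, b, f, g}): φ is true.
  b (successors {d, e, g}): φ is true.
  c (successors {a}): φ is true.
  d (successors {c, f}): φ is true.
  e (successors {c, e}): φ is true.
  f (successors {e}): φ is true.
  g (successors {a}): φ is true.
For instance, at c:
  At c: Dia (s or (s and q)) and Box q is false, so not (Dia (s or (s and q)) and Box q) is true.
    At c: Dia (s or (s and q)) is false, Box q is false, so Dia (s or (s and q)) and Box q is false.
      At c: Dia (s or (s and q)) requires s or (s and q) at some successor in {a}.
        At a: s or (s and q) is false.
      So Dia (s or (s and q)) is false at c.
      At c: Box q requires q at every successor {a}.
        q fails at a, so Box q is false at c.
Satisfying worlds: {a, b, c, d, e, f, g}

a, b, c, d, e, f, g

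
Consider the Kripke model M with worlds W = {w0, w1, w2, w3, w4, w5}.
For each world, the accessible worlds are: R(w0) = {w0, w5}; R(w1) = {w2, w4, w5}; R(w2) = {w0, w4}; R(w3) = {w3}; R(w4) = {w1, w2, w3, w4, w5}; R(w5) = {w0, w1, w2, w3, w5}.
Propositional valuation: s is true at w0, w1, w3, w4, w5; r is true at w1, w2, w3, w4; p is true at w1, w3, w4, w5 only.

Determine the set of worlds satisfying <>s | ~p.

Recall that <>ψ holds at a world iff ψ holds at some accessible world.
Let φ = <>s | ~p. Evaluate φ at each world:
  w0 (successors {w0, w5}): φ is true.
  w1 (successors {w2, w4, w5}): φ is true.
  w2 (successors {w0, w4}): φ is true.
  w3 (successors {w3}): φ is true.
  w4 (successors {w1, w2, w3, w4, w5}): φ is true.
  w5 (successors {w0, w1, w2, w3, w5}): φ is true.
For instance, at w3:
  At w3: <>s is true, ~p is false, so <>s | ~p is true.
    At w3: <>s requires s at some successor in {w3}.
      s holds at w3, so <>s is true at w3.
Satisfying worlds: {w0, w1, w2, w3, w4, w5}

w0, w1, w2, w3, w4, w5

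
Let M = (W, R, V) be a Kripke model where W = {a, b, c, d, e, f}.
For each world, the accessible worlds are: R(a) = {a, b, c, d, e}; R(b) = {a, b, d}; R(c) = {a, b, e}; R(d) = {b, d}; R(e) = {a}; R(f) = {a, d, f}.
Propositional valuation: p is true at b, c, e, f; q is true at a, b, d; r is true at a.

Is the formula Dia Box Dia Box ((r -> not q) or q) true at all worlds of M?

Yes

Recall that Box ψ holds at a world iff ψ holds at every accessible world, and Dia ψ holds iff ψ holds at some accessible world.
Let φ = Dia Box Dia Box ((r -> not q) or q). Evaluate φ at each world:
  a (successors {a, b, c, d, e}): φ is true.
  b (successors {a, b, d}): φ is true.
  c (successors {a, b, e}): φ is true.
  d (successors {b, d}): φ is true.
  e (successors {a}): φ is true.
  f (successors {a, d, f}): φ is true.
For instance, at a:
  At a: Dia Box Dia Box ((r -> not q) or q) requires Box Dia Box ((r -> not q) or q) at some successor in {a, b, c, d, e}.
    Box Dia Box ((r -> not q) or q) holds at a, so Dia Box Dia Box ((r -> not q) or q) is true at a.
      At a: Box Dia Box ((r -> not q) or q) requires Dia Box ((r -> not q) or q) at every successor {a, b, c, d, e}.
        At a: Dia Box ((r -> not q) or q) is true.
        At b: Dia Box ((r -> not q) or q) is true.
        At c: Dia Box ((r -> not q) or q) is true.
        At d: Dia Box ((r -> not q) or q) is true.
        At e: Dia Box ((r -> not q) or q) is true.
      So Box Dia Box ((r -> not q) or q) is true at a.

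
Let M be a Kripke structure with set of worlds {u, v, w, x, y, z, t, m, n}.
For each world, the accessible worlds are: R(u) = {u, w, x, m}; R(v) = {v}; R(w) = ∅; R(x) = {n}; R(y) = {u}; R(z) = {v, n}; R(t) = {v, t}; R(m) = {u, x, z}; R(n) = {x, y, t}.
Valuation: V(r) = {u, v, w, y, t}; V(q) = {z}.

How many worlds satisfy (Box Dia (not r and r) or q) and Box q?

1

Recall that Box ψ holds at a world iff ψ holds at every accessible world, and Dia ψ holds iff ψ holds at some accessible world.
Let φ = (Box Dia (not r and r) or q) and Box q. Evaluate φ at each world:
  u (successors {u, w, x, m}): φ is false.
  v (successors {v}): φ is false.
  w (successors ∅): φ is true.
  x (successors {n}): φ is false.
  y (successors {u}): φ is false.
  z (successors {v, n}): φ is false.
  t (successors {v, t}): φ is false.
  m (successors {u, x, z}): φ is false.
  n (successors {x, y, t}): φ is false.
For instance, at x:
  At x: Box Dia (not r and r) or q is false, Box q is false, so (Box Dia (not r and r) or q) and Box q is false.
    At x: Box Dia (not r and r) is false, q is false, so Box Dia (not r and r) or q is false.
      At x: Box Dia (not r and r) requires Dia (not r and r) at every successor {n}.
        Dia (not r and r) fails at n, so Box Dia (not r and r) is false at x.
    At x: Box q requires q at every successor {n}.
      q fails at n, so Box q is false at x.
Satisfying worlds: {w}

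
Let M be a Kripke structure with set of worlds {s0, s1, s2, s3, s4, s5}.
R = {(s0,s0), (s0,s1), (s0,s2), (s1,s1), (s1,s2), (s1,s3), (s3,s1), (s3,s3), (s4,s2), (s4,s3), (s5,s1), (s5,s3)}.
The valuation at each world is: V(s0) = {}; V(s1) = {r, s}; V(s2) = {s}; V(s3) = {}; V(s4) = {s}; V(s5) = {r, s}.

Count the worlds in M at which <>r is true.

Recall that <>ψ holds at a world iff ψ holds at some accessible world.
Let φ = <>r. Evaluate φ at each world:
  s0 (successors {s0, s1, s2}): φ is true.
  s1 (successors {s1, s2, s3}): φ is true.
  s2 (successors ∅): φ is false.
  s3 (successors {s1, s3}): φ is true.
  s4 (successors {s2, s3}): φ is false.
  s5 (successors {s1, s3}): φ is true.
For instance, at s5:
  At s5: <>r requires r at some successor in {s1, s3}.
    r holds at s1, so <>r is true at s5.
Satisfying worlds: {s0, s1, s3, s5}

4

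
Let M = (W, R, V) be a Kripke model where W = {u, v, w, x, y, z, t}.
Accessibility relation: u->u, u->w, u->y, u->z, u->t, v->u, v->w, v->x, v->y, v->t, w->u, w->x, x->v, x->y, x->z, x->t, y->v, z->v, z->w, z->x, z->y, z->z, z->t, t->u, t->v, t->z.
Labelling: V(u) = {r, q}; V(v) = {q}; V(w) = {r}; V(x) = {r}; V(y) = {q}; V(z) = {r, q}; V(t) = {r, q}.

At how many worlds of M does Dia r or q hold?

Recall that Dia ψ holds at a world iff ψ holds at some accessible world.
Let φ = Dia r or q. Evaluate φ at each world:
  u (successors {u, w, y, z, t}): φ is true.
  v (successors {u, w, x, y, t}): φ is true.
  w (successors {u, x}): φ is true.
  x (successors {v, y, z, t}): φ is true.
  y (successors {v}): φ is true.
  z (successors {v, w, x, y, z, t}): φ is true.
  t (successors {u, v, z}): φ is true.
For instance, at u:
  At u: Dia r is true, q is true, so Dia r or q is true.
    At u: Dia r requires r at some successor in {u, w, y, z, t}.
      r holds at u, so Dia r is true at u.
Satisfying worlds: {u, v, w, x, y, z, t}

7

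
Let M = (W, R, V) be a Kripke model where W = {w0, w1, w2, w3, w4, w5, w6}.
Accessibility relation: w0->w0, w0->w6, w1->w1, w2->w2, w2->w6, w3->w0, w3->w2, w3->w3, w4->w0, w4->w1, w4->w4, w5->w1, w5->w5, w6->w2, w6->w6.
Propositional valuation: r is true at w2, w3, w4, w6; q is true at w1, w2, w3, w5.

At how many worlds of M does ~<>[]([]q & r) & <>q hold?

Let φ = ~<>[]([]q & r) & <>q. Evaluate φ at each world:
  w0 (successors {w0, w6}): φ is false.
  w1 (successors {w1}): φ is true.
  w2 (successors {w2, w6}): φ is true.
  w3 (successors {w0, w2, w3}): φ is true.
  w4 (successors {w0, w1, w4}): φ is true.
  w5 (successors {w1, w5}): φ is true.
  w6 (successors {w2, w6}): φ is true.
For instance, at w4:
  At w4: ~<>[]([]q & r) is true, <>q is true, so ~<>[]([]q & r) & <>q is true.
    At w4: <>[]([]q & r) is false, so ~<>[]([]q & r) is true.
      At w4: <>[]([]q & r) requires []([]q & r) at some successor in {w0, w1, w4}.
        At w0: []([]q & r) is false.
        At w1: []([]q & r) is false.
        At w4: []([]q & r) is false.
      So <>[]([]q & r) is false at w4.
    At w4: <>q requires q at some successor in {w0, w1, w4}.
      q holds at w1, so <>q is true at w4.
Satisfying worlds: {w1, w2, w3, w4, w5, w6}

6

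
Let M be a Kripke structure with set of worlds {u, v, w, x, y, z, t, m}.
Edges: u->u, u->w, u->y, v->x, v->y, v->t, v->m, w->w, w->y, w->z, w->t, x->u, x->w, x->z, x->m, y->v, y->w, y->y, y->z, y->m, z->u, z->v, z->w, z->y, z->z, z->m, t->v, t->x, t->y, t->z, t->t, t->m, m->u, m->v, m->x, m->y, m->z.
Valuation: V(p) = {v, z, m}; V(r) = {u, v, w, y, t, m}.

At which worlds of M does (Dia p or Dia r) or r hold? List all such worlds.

Let φ = (Dia p or Dia r) or r. Evaluate φ at each world:
  u (successors {u, w, y}): φ is true.
  v (successors {x, y, t, m}): φ is true.
  w (successors {w, y, z, t}): φ is true.
  x (successors {u, w, z, m}): φ is true.
  y (successors {v, w, y, z, m}): φ is true.
  z (successors {u, v, w, y, z, m}): φ is true.
  t (successors {v, x, y, z, t, m}): φ is true.
  m (successors {u, v, x, y, z}): φ is true.
For instance, at z:
  At z: Dia p or Dia r is true, r is false, so (Dia p or Dia r) or r is true.
    At z: Dia p is true, Dia r is true, so Dia p or Dia r is true.
      At z: Dia p requires p at some successor in {u, v, w, y, z, m}.
        p holds at v, so Dia p is true at z.
      At z: Dia r requires r at some successor in {u, v, w, y, z, m}.
        r holds at u, so Dia r is true at z.
Satisfying worlds: {u, v, w, x, y, z, t, m}

u, v, w, x, y, z, t, m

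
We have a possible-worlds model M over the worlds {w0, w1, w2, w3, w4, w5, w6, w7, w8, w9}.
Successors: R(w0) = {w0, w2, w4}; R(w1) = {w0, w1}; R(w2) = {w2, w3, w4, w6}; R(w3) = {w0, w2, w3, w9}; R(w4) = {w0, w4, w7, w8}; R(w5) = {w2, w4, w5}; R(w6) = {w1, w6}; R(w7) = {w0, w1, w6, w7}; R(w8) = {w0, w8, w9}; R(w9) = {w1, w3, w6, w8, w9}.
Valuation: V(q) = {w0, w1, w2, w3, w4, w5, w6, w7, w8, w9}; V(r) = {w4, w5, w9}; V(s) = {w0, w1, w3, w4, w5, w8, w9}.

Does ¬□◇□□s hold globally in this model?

Let φ = ¬□◇□□s. Evaluate φ at each world:
  w0 (successors {w0, w2, w4}): φ is true.
  w1 (successors {w0, w1}): φ is true.
  w2 (successors {w2, w3, w4, w6}): φ is true.
  w3 (successors {w0, w2, w3, w9}): φ is true.
  w4 (successors {w0, w4, w7, w8}): φ is true.
  w5 (successors {w2, w4, w5}): φ is true.
  w6 (successors {w1, w6}): φ is true.
  w7 (successors {w0, w1, w6, w7}): φ is true.
  w8 (successors {w0, w8, w9}): φ is true.
  w9 (successors {w1, w3, w6, w8, w9}): φ is true.
For instance, at w8:
  At w8: □◇□□s is false, so ¬□◇□□s is true.
    At w8: □◇□□s requires ◇□□s at every successor {w0, w8, w9}.
      ◇□□s fails at w0, so □◇□□s is false at w8.

Yes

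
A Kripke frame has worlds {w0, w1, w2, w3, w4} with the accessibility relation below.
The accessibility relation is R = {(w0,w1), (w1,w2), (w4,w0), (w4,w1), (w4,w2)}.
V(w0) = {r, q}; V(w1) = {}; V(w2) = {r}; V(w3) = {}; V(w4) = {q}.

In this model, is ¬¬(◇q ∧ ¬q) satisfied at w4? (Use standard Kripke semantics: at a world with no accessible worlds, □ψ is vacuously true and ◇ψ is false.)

At w4: ¬(◇q ∧ ¬q) is true, so ¬¬(◇q ∧ ¬q) is false.
  At w4: ◇q ∧ ¬q is false, so ¬(◇q ∧ ¬q) is true.
    At w4: ◇q is true, ¬q is false, so ◇q ∧ ¬q is false.
      At w4: ◇q requires q at some successor in {w0, w1, w2}.
        q holds at w0, so ◇q is true at w4.

No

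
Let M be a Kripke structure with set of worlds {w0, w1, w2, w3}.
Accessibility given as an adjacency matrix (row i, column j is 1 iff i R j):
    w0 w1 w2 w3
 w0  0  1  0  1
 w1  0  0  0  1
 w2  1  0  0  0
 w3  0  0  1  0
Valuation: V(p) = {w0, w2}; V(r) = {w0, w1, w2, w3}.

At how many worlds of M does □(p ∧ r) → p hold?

Let φ = □(p ∧ r) → p. Evaluate φ at each world:
  w0 (successors {w1, w3}): φ is true.
  w1 (successors {w3}): φ is true.
  w2 (successors {w0}): φ is true.
  w3 (successors {w2}): φ is false.
For instance, at w1:
  At w1: □(p ∧ r) is false, p is false, so □(p ∧ r) → p is true.
    At w1: □(p ∧ r) requires p ∧ r at every successor {w3}.
      p ∧ r fails at w3, so □(p ∧ r) is false at w1.
Satisfying worlds: {w0, w1, w2}

3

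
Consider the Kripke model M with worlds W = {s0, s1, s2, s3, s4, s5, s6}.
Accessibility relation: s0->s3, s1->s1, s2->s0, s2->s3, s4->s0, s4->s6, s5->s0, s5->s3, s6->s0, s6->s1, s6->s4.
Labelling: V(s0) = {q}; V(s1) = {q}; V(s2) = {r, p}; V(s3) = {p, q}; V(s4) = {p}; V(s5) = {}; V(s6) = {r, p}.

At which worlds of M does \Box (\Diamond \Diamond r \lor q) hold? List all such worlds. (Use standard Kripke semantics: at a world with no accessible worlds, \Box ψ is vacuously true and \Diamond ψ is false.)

Let φ = \Box (\Diamond \Diamond r \lor q). Evaluate φ at each world:
  s0 (successors {s3}): φ is true.
  s1 (successors {s1}): φ is true.
  s2 (successors {s0, s3}): φ is true.
  s3 (successors ∅): φ is true.
  s4 (successors {s0, s6}): φ is true.
  s5 (successors {s0, s3}): φ is true.
  s6 (successors {s0, s1, s4}): φ is false.
For instance, at s4:
  At s4: \Box (\Diamond \Diamond r \lor q) requires \Diamond \Diamond r \lor q at every successor {s0, s6}.
      At s0: \Diamond \Diamond r is false, q is true, so \Diamond \Diamond r \lor q is true.
      At s6: \Diamond \Diamond r is true, q is false, so \Diamond \Diamond r \lor q is true.
  So \Box (\Diamond \Diamond r \lor q) is true at s4.
Satisfying worlds: {s0, s1, s2, s3, s4, s5}

s0, s1, s2, s3, s4, s5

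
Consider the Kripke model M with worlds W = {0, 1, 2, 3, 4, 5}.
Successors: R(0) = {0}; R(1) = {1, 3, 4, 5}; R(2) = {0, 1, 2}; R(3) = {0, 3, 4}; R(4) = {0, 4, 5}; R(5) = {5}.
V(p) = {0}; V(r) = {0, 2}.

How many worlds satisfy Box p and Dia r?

Let φ = Box p and Dia r. Evaluate φ at each world:
  0 (successors {0}): φ is true.
  1 (successors {1, 3, 4, 5}): φ is false.
  2 (successors {0, 1, 2}): φ is false.
  3 (successors {0, 3, 4}): φ is false.
  4 (successors {0, 4, 5}): φ is false.
  5 (successors {5}): φ is false.
For instance, at 1:
  At 1: Box p is false, Dia r is false, so Box p and Dia r is false.
    At 1: Box p requires p at every successor {1, 3, 4, 5}.
      p fails at 1, so Box p is false at 1.
    At 1: Dia r requires r at some successor in {1, 3, 4, 5}.
      At 1: r is false.
      At 3: r is false.
      At 4: r is false.
      At 5: r is false.
    So Dia r is false at 1.
Satisfying worlds: {0}

1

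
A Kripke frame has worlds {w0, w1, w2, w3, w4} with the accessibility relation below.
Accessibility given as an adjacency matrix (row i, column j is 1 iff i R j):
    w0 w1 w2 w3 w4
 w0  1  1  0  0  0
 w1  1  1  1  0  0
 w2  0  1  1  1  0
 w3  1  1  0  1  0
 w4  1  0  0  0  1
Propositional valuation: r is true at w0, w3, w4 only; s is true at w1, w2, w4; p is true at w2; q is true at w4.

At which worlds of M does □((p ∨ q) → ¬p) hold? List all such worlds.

w0, w3, w4

Let φ = □((p ∨ q) → ¬p). Evaluate φ at each world:
  w0 (successors {w0, w1}): φ is true.
  w1 (successors {w0, w1, w2}): φ is false.
  w2 (successors {w1, w2, w3}): φ is false.
  w3 (successors {w0, w1, w3}): φ is true.
  w4 (successors {w0, w4}): φ is true.
For instance, at w2:
  At w2: □((p ∨ q) → ¬p) requires (p ∨ q) → ¬p at every successor {w1, w2, w3}.
    (p ∨ q) → ¬p fails at w2, so □((p ∨ q) → ¬p) is false at w2.
Satisfying worlds: {w0, w3, w4}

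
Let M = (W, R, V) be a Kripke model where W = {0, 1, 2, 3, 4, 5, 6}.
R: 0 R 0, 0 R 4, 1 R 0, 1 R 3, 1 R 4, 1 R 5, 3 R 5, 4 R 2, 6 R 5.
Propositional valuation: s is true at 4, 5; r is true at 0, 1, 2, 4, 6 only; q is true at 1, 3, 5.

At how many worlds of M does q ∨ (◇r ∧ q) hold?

Let φ = q ∨ (◇r ∧ q). Evaluate φ at each world:
  0 (successors {0, 4}): φ is false.
  1 (successors {0, 3, 4, 5}): φ is true.
  2 (successors ∅): φ is false.
  3 (successors {5}): φ is true.
  4 (successors {2}): φ is false.
  5 (successors ∅): φ is true.
  6 (successors {5}): φ is false.
For instance, at 3:
  At 3: q is true, ◇r ∧ q is false, so q ∨ (◇r ∧ q) is true.
    At 3: ◇r is false, q is true, so ◇r ∧ q is false.
      At 3: ◇r requires r at some successor in {5}.
        At 5: r is false.
      So ◇r is false at 3.
Satisfying worlds: {1, 3, 5}

3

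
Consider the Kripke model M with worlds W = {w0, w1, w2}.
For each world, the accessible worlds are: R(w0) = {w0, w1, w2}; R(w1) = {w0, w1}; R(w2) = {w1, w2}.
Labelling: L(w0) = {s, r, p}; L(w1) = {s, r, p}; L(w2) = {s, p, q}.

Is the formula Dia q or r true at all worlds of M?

Yes

Let φ = Dia q or r. Evaluate φ at each world:
  w0 (successors {w0, w1, w2}): φ is true.
  w1 (successors {w0, w1}): φ is true.
  w2 (successors {w1, w2}): φ is true.
For instance, at w2:
  At w2: Dia q is true, r is false, so Dia q or r is true.
    At w2: Dia q requires q at some successor in {w1, w2}.
      q holds at w2, so Dia q is true at w2.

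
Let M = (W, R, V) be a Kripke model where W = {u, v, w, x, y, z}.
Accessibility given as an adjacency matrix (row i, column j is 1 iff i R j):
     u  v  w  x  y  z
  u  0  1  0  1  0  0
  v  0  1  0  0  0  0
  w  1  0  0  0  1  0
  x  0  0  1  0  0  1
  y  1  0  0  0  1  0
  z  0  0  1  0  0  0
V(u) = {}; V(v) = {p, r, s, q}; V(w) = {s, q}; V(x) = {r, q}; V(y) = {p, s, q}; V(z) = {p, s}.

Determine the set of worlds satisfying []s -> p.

u, v, w, y, z

Recall that []ψ holds at a world iff ψ holds at every accessible world, and <>ψ holds iff ψ holds at some accessible world.
Let φ = []s -> p. Evaluate φ at each world:
  u (successors {v, x}): φ is true.
  v (successors {v}): φ is true.
  w (successors {u, y}): φ is true.
  x (successors {w, z}): φ is false.
  y (successors {u, y}): φ is true.
  z (successors {w}): φ is true.
For instance, at z:
  At z: []s is true, p is true, so []s -> p is true.
    At z: []s requires s at every successor {w}.
      At w: s is true.
    So []s is true at z.
Satisfying worlds: {u, v, w, y, z}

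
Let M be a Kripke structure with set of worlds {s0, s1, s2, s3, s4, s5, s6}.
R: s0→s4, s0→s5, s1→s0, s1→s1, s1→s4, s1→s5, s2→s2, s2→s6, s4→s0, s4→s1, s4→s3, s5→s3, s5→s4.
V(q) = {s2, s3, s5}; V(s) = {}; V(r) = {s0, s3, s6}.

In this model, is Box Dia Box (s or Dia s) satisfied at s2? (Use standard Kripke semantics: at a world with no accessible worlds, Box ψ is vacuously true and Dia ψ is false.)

No

At s2: Box Dia Box (s or Dia s) requires Dia Box (s or Dia s) at every successor {s2, s6}.
  Dia Box (s or Dia s) fails at s6, so Box Dia Box (s or Dia s) is false at s2.
    At s6: no accessible worlds, so Dia Box (s or Dia s) is false.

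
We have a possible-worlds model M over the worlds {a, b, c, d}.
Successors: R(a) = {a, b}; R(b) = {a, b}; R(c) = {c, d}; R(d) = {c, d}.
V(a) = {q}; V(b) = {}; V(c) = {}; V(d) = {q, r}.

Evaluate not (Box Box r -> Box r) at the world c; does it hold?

No

At c: Box Box r -> Box r is true, so not (Box Box r -> Box r) is false.
  At c: Box Box r is false, Box r is false, so Box Box r -> Box r is true.
    At c: Box Box r requires Box r at every successor {c, d}.
      Box r fails at c, so Box Box r is false at c.
    At c: Box r requires r at every successor {c, d}.
      r fails at c, so Box r is false at c.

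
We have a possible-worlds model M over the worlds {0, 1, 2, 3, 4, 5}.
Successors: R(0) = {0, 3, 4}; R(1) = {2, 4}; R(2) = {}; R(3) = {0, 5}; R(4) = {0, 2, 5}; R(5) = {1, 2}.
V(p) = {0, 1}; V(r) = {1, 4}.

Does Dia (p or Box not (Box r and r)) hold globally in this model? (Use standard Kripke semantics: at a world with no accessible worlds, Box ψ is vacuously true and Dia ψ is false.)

No

Let φ = Dia (p or Box not (Box r and r)). Evaluate φ at each world:
  0 (successors {0, 3, 4}): φ is true.
  1 (successors {2, 4}): φ is true.
  2 (successors ∅): φ is false.
  3 (successors {0, 5}): φ is true.
  4 (successors {0, 2, 5}): φ is true.
  5 (successors {1, 2}): φ is true.
Detail at 2 (counterexample):
  At 2: no accessible worlds, so Dia (p or Box not (Box r and r)) is false.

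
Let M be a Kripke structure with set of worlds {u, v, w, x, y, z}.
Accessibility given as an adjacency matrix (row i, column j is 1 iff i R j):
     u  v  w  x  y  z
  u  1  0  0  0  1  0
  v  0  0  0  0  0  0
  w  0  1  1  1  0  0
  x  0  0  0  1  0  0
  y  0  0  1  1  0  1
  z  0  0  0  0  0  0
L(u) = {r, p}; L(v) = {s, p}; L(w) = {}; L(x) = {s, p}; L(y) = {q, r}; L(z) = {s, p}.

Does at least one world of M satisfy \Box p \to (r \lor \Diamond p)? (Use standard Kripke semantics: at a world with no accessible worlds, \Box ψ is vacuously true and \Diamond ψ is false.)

Yes

Let φ = \Box p \to (r \lor \Diamond p). Evaluate φ at each world:
  u (successors {u, y}): φ is true.
  v (successors ∅): φ is false.
  w (successors {v, w, x}): φ is true.
  x (successors {x}): φ is true.
  y (successors {w, x, z}): φ is true.
  z (successors ∅): φ is false.
Detail at u (witness):
  At u: \Box p is false, r \lor \Diamond p is true, so \Box p \to (r \lor \Diamond p) is true.
    At u: \Box p requires p at every successor {u, y}.
      p fails at y, so \Box p is false at u.
    At u: r is true, \Diamond p is true, so r \lor \Diamond p is true.
      At u: \Diamond p requires p at some successor in {u, y}.
        p holds at u, so \Diamond p is true at u.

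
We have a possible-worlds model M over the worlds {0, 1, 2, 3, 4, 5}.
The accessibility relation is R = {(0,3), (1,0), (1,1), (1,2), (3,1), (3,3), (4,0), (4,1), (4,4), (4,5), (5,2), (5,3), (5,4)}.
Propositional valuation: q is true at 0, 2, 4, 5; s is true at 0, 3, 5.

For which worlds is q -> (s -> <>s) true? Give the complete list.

Let φ = q -> (s -> <>s). Evaluate φ at each world:
  0 (successors {3}): φ is true.
  1 (successors {0, 1, 2}): φ is true.
  2 (successors ∅): φ is true.
  3 (successors {1, 3}): φ is true.
  4 (successors {0, 1, 4, 5}): φ is true.
  5 (successors {2, 3, 4}): φ is true.
For instance, at 1:
  At 1: q is false, s -> <>s is true, so q -> (s -> <>s) is true.
    At 1: s is false, <>s is true, so s -> <>s is true.
      At 1: <>s requires s at some successor in {0, 1, 2}.
        s holds at 0, so <>s is true at 1.
Satisfying worlds: {0, 1, 2, 3, 4, 5}

0, 1, 2, 3, 4, 5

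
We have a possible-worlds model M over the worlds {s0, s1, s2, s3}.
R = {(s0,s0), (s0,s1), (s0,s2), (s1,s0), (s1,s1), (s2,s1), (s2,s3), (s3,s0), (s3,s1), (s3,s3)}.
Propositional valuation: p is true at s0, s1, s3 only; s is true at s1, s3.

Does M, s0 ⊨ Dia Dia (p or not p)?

Yes

At s0: Dia Dia (p or not p) requires Dia (p or not p) at some successor in {s0, s1, s2}.
  Dia (p or not p) holds at s0, so Dia Dia (p or not p) is true at s0.
    At s0: Dia (p or not p) requires p or not p at some successor in {s0, s1, s2}.
      p or not p holds at s0, so Dia (p or not p) is true at s0.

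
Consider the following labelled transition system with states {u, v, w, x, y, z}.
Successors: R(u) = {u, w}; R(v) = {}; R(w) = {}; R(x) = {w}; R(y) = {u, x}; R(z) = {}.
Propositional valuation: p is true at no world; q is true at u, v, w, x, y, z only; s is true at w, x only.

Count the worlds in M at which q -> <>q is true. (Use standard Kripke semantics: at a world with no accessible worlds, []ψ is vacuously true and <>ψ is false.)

Let φ = q -> <>q. Evaluate φ at each world:
  u (successors {u, w}): φ is true.
  v (successors ∅): φ is false.
  w (successors ∅): φ is false.
  x (successors {w}): φ is true.
  y (successors {u, x}): φ is true.
  z (successors ∅): φ is false.
For instance, at x:
  At x: q is true, <>q is true, so q -> <>q is true.
    At x: <>q requires q at some successor in {w}.
      q holds at w, so <>q is true at x.
Satisfying worlds: {u, x, y}

3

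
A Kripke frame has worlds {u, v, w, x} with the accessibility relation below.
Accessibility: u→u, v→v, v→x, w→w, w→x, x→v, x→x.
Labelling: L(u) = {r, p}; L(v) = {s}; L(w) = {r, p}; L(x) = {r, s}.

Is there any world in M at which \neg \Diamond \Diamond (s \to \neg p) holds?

Let φ = \neg \Diamond \Diamond (s \to \neg p). Evaluate φ at each world:
  u (successors {u}): φ is false.
  v (successors {v, x}): φ is false.
  w (successors {w, x}): φ is false.
  x (successors {v, x}): φ is false.
For instance, at u:
  At u: \Diamond \Diamond (s \to \neg p) is true, so \neg \Diamond \Diamond (s \to \neg p) is false.
    At u: \Diamond \Diamond (s \to \neg p) requires \Diamond (s \to \neg p) at some successor in {u}.
      \Diamond (s \to \neg p) holds at u, so \Diamond \Diamond (s \to \neg p) is true at u.

No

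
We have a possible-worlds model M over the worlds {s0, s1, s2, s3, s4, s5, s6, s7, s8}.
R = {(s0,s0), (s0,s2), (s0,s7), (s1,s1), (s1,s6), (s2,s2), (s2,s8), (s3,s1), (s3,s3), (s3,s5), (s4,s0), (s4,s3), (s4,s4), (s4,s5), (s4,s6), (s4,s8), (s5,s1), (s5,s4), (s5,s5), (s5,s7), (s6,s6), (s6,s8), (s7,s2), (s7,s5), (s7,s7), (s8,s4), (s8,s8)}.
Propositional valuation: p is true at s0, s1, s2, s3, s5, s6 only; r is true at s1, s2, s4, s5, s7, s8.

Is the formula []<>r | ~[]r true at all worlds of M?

Let φ = []<>r | ~[]r. Evaluate φ at each world:
  s0 (successors {s0, s2, s7}): φ is true.
  s1 (successors {s1, s6}): φ is true.
  s2 (successors {s2, s8}): φ is true.
  s3 (successors {s1, s3, s5}): φ is true.
  s4 (successors {s0, s3, s4, s5, s6, s8}): φ is true.
  s5 (successors {s1, s4, s5, s7}): φ is true.
  s6 (successors {s6, s8}): φ is true.
  s7 (successors {s2, s5, s7}): φ is true.
  s8 (successors {s4, s8}): φ is true.
For instance, at s5:
  At s5: []<>r is true, ~[]r is false, so []<>r | ~[]r is true.
    At s5: []<>r requires <>r at every successor {s1, s4, s5, s7}.
      At s1: <>r is true.
      At s4: <>r is true.
      At s5: <>r is true.
      At s7: <>r is true.
    So []<>r is true at s5.
    At s5: []r is true, so ~[]r is false.
      At s5: []r requires r at every successor {s1, s4, s5, s7}.
        At s1: r is true.
        At s4: r is true.
        At s5: r is true.
        At s7: r is true.
      So []r is true at s5.

Yes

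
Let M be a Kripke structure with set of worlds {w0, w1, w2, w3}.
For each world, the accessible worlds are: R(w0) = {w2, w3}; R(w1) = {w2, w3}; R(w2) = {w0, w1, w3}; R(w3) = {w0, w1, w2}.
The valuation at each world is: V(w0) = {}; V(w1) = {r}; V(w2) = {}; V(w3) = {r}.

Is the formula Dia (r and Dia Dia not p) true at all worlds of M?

Let φ = Dia (r and Dia Dia not p). Evaluate φ at each world:
  w0 (successors {w2, w3}): φ is true.
  w1 (successors {w2, w3}): φ is true.
  w2 (successors {w0, w1, w3}): φ is true.
  w3 (successors {w0, w1, w2}): φ is true.
For instance, at w2:
  At w2: Dia (r and Dia Dia not p) requires r and Dia Dia not p at some successor in {w0, w1, w3}.
    r and Dia Dia not p holds at w1, so Dia (r and Dia Dia not p) is true at w2.
      At w1: r is true, Dia Dia not p is true, so r and Dia Dia not p is true.

Yes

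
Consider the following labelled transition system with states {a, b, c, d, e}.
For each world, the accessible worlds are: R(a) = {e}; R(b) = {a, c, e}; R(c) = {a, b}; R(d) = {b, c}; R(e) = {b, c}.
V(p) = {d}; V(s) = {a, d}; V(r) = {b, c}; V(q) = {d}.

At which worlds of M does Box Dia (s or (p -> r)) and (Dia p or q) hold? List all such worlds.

Recall that Box ψ holds at a world iff ψ holds at every accessible world, and Dia ψ holds iff ψ holds at some accessible world.
Let φ = Box Dia (s or (p -> r)) and (Dia p or q). Evaluate φ at each world:
  a (successors {e}): φ is false.
  b (successors {a, c, e}): φ is false.
  c (successors {a, b}): φ is false.
  d (successors {b, c}): φ is true.
  e (successors {b, c}): φ is false.
For instance, at b:
  At b: Box Dia (s or (p -> r)) is true, Dia p or q is false, so Box Dia (s or (p -> r)) and (Dia p or q) is false.
    At b: Box Dia (s or (p -> r)) requires Dia (s or (p -> r)) at every successor {a, c, e}.
      At a: Dia (s or (p -> r)) is true.
      At c: Dia (s or (p -> r)) is true.
      At e: Dia (s or (p -> r)) is true.
    So Box Dia (s or (p -> r)) is true at b.
    At b: Dia p is false, q is false, so Dia p or q is false.
      At b: Dia p requires p at some successor in {a, c, e}.
        At a: p is false.
        At c: p is false.
        At e: p is false.
      So Dia p is false at b.
Satisfying worlds: {d}

d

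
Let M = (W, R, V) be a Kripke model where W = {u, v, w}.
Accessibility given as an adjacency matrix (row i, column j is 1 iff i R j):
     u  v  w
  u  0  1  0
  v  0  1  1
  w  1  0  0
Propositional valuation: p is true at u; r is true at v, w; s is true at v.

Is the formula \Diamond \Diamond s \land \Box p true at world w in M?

At w: \Diamond \Diamond s is true, \Box p is true, so \Diamond \Diamond s \land \Box p is true.
  At w: \Diamond \Diamond s requires \Diamond s at some successor in {u}.
    \Diamond s holds at u, so \Diamond \Diamond s is true at w.
      At u: \Diamond s requires s at some successor in {v}.
        s holds at v, so \Diamond s is true at u.
  At w: \Box p requires p at every successor {u}.
    At u: p is true.
  So \Box p is true at w.

Yes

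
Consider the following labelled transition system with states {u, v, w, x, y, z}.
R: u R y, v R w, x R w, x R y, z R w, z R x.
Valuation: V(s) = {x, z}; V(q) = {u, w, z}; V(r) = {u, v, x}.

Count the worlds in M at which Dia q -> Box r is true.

3

Let φ = Dia q -> Box r. Evaluate φ at each world:
  u (successors {y}): φ is true.
  v (successors {w}): φ is false.
  w (successors ∅): φ is true.
  x (successors {w, y}): φ is false.
  y (successors ∅): φ is true.
  z (successors {w, x}): φ is false.
For instance, at u:
  At u: Dia q is false, Box r is false, so Dia q -> Box r is true.
    At u: Dia q requires q at some successor in {y}.
      At y: q is false.
    So Dia q is false at u.
    At u: Box r requires r at every successor {y}.
      r fails at y, so Box r is false at u.
Satisfying worlds: {u, w, y}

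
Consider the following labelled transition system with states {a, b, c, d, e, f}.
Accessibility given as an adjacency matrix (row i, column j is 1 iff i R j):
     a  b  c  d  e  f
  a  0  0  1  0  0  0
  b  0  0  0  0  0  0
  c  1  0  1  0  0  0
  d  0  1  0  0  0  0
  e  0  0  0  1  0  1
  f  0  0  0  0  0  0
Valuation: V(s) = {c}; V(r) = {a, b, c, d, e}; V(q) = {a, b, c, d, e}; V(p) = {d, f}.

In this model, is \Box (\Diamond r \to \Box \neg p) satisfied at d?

At d: \Box (\Diamond r \to \Box \neg p) requires \Diamond r \to \Box \neg p at every successor {b}.
    At b: \Diamond r is false, \Box \neg p is true, so \Diamond r \to \Box \neg p is true.
      At b: no accessible worlds, so \Diamond r is false.
      At b: no accessible worlds, so \Box \neg p holds vacuously.
So \Box (\Diamond r \to \Box \neg p) is true at d.

Yes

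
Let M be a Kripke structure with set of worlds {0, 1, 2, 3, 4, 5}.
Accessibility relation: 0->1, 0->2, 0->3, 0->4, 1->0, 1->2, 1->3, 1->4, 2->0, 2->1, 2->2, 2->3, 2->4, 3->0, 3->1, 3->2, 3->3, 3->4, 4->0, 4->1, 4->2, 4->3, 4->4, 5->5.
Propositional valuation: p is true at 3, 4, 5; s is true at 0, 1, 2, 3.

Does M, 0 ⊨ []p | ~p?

At 0: []p is false, ~p is true, so []p | ~p is true.
  At 0: []p requires p at every successor {1, 2, 3, 4}.
    p fails at 1, so []p is false at 0.

Yes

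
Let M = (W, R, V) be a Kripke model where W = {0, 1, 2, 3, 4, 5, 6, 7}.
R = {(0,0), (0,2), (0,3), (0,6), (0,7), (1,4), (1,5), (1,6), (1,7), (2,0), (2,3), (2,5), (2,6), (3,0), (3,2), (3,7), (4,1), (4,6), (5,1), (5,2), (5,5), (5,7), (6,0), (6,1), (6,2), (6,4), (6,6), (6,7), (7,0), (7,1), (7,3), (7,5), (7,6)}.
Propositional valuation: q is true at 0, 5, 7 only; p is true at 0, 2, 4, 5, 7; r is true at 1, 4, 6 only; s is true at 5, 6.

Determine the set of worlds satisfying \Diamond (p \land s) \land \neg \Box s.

1, 2, 5, 7

Let φ = \Diamond (p \land s) \land \neg \Box s. Evaluate φ at each world:
  0 (successors {0, 2, 3, 6, 7}): φ is false.
  1 (successors {4, 5, 6, 7}): φ is true.
  2 (successors {0, 3, 5, 6}): φ is true.
  3 (successors {0, 2, 7}): φ is false.
  4 (successors {1, 6}): φ is false.
  5 (successors {1, 2, 5, 7}): φ is true.
  6 (successors {0, 1, 2, 4, 6, 7}): φ is false.
  7 (successors {0, 1, 3, 5, 6}): φ is true.
For instance, at 6:
  At 6: \Diamond (p \land s) is false, \neg \Box s is true, so \Diamond (p \land s) \land \neg \Box s is false.
    At 6: \Diamond (p \land s) requires p \land s at some successor in {0, 1, 2, 4, 6, 7}.
      At 0: p \land s is false.
      At 1: p \land s is false.
      At 2: p \land s is false.
      At 4: p \land s is false.
      At 6: p \land s is false.
      At 7: p \land s is false.
    So \Diamond (p \land s) is false at 6.
    At 6: \Box s is false, so \neg \Box s is true.
      At 6: \Box s requires s at every successor {0, 1, 2, 4, 6, 7}.
        s fails at 0, so \Box s is false at 6.
Satisfying worlds: {1, 2, 5, 7}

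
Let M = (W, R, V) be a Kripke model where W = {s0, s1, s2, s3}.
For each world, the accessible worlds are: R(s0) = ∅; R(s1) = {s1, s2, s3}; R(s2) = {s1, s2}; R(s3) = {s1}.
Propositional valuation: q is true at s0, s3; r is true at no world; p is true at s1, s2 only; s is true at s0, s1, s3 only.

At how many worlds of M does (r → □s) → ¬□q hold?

3

Let φ = (r → □s) → ¬□q. Evaluate φ at each world:
  s0 (successors ∅): φ is false.
  s1 (successors {s1, s2, s3}): φ is true.
  s2 (successors {s1, s2}): φ is true.
  s3 (successors {s1}): φ is true.
For instance, at s1:
  At s1: r → □s is true, ¬□q is true, so (r → □s) → ¬□q is true.
    At s1: r is false, □s is false, so r → □s is true.
      At s1: □s requires s at every successor {s1, s2, s3}.
        s fails at s2, so □s is false at s1.
    At s1: □q is false, so ¬□q is true.
      At s1: □q requires q at every successor {s1, s2, s3}.
        q fails at s1, so □q is false at s1.
Satisfying worlds: {s1, s2, s3}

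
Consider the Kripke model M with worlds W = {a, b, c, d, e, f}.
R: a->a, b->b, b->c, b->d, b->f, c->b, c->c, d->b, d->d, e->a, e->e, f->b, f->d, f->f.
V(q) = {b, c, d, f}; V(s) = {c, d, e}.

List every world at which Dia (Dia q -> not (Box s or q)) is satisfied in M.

Recall that Box ψ holds at a world iff ψ holds at every accessible world, and Dia ψ holds iff ψ holds at some accessible world.
Let φ = Dia (Dia q -> not (Box s or q)). Evaluate φ at each world:
  a (successors {a}): φ is true.
  b (successors {b, c, d, f}): φ is false.
  c (successors {b, c}): φ is false.
  d (successors {b, d}): φ is false.
  e (successors {a, e}): φ is true.
  f (successors {b, d, f}): φ is false.
For instance, at d:
  At d: Dia (Dia q -> not (Box s or q)) requires Dia q -> not (Box s or q) at some successor in {b, d}.
    At b: Dia q -> not (Box s or q) is false.
    At d: Dia q -> not (Box s or q) is false.
  So Dia (Dia q -> not (Box s or q)) is false at d.
Satisfying worlds: {a, e}

a, e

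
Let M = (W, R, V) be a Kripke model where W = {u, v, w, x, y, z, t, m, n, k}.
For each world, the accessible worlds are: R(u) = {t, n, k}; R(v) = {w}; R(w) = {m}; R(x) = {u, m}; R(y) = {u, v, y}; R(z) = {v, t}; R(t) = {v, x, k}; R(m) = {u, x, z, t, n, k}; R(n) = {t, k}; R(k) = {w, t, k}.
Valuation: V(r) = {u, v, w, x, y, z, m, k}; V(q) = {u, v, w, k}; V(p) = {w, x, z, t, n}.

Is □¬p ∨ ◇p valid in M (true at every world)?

Yes

Let φ = □¬p ∨ ◇p. Evaluate φ at each world:
  u (successors {t, n, k}): φ is true.
  v (successors {w}): φ is true.
  w (successors {m}): φ is true.
  x (successors {u, m}): φ is true.
  y (successors {u, v, y}): φ is true.
  z (successors {v, t}): φ is true.
  t (successors {v, x, k}): φ is true.
  m (successors {u, x, z, t, n, k}): φ is true.
  n (successors {t, k}): φ is true.
  k (successors {w, t, k}): φ is true.
For instance, at n:
  At n: □¬p is false, ◇p is true, so □¬p ∨ ◇p is true.
    At n: □¬p requires ¬p at every successor {t, k}.
      ¬p fails at t, so □¬p is false at n.
    At n: ◇p requires p at some successor in {t, k}.
      p holds at t, so ◇p is true at n.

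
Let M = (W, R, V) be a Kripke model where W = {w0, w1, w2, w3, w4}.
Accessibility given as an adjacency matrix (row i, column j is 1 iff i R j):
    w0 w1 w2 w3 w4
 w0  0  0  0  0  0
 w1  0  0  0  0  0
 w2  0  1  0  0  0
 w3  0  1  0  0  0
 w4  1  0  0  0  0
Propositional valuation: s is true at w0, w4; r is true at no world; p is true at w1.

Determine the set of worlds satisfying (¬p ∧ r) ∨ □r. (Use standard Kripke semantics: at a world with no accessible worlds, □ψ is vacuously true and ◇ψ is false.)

w0, w1

Let φ = (¬p ∧ r) ∨ □r. Evaluate φ at each world:
  w0 (successors ∅): φ is true.
  w1 (successors ∅): φ is true.
  w2 (successors {w1}): φ is false.
  w3 (successors {w1}): φ is false.
  w4 (successors {w0}): φ is false.
For instance, at w3:
  At w3: ¬p ∧ r is false, □r is false, so (¬p ∧ r) ∨ □r is false.
    At w3: □r requires r at every successor {w1}.
      r fails at w1, so □r is false at w3.
Satisfying worlds: {w0, w1}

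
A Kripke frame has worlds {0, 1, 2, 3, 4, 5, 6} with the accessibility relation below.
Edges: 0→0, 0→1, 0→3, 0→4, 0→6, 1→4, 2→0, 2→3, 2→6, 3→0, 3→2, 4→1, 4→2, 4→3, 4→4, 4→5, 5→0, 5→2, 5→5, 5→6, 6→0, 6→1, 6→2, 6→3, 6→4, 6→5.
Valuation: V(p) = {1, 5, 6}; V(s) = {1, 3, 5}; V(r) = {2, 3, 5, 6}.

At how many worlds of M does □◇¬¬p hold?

Let φ = □◇¬¬p. Evaluate φ at each world:
  0 (successors {0, 1, 3, 4, 6}): φ is false.
  1 (successors {4}): φ is true.
  2 (successors {0, 3, 6}): φ is false.
  3 (successors {0, 2}): φ is true.
  4 (successors {1, 2, 3, 4, 5}): φ is false.
  5 (successors {0, 2, 5, 6}): φ is true.
  6 (successors {0, 1, 2, 3, 4, 5}): φ is false.
For instance, at 6:
  At 6: □◇¬¬p requires ◇¬¬p at every successor {0, 1, 2, 3, 4, 5}.
    ◇¬¬p fails at 1, so □◇¬¬p is false at 6.
      At 1: ◇¬¬p requires ¬¬p at some successor in {4}.
        At 4: ¬¬p is false.
      So ◇¬¬p is false at 1.
Satisfying worlds: {1, 3, 5}

3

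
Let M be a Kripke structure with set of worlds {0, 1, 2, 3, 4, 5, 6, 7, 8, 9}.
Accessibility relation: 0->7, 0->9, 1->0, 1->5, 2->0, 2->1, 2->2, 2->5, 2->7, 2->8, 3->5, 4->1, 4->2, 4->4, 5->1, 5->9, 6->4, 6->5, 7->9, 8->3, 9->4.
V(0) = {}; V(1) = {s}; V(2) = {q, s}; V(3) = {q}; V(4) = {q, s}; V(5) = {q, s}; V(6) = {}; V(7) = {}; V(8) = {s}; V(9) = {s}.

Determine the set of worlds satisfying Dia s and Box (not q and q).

none

Let φ = Dia s and Box (not q and q). Evaluate φ at each world:
  0 (successors {7, 9}): φ is false.
  1 (successors {0, 5}): φ is false.
  2 (successors {0, 1, 2, 5, 7, 8}): φ is false.
  3 (successors {5}): φ is false.
  4 (successors {1, 2, 4}): φ is false.
  5 (successors {1, 9}): φ is false.
  6 (successors {4, 5}): φ is false.
  7 (successors {9}): φ is false.
  8 (successors {3}): φ is false.
  9 (successors {4}): φ is false.
For instance, at 8:
  At 8: Dia s is false, Box (not q and q) is false, so Dia s and Box (not q and q) is false.
    At 8: Dia s requires s at some successor in {3}.
      At 3: s is false.
    So Dia s is false at 8.
    At 8: Box (not q and q) requires not q and q at every successor {3}.
      not q and q fails at 3, so Box (not q and q) is false at 8.
Satisfying worlds: none.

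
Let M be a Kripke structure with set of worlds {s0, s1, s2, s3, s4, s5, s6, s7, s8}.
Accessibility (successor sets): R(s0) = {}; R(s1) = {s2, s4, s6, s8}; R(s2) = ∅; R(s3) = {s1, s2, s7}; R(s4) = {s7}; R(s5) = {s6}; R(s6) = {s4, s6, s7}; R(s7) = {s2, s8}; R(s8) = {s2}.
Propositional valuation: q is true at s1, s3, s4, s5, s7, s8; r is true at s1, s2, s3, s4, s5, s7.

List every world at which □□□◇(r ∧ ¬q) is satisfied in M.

Let φ = □□□◇(r ∧ ¬q). Evaluate φ at each world:
  s0 (successors ∅): φ is true.
  s1 (successors {s2, s4, s6, s8}): φ is false.
  s2 (successors ∅): φ is true.
  s3 (successors {s1, s2, s7}): φ is false.
  s4 (successors {s7}): φ is false.
  s5 (successors {s6}): φ is false.
  s6 (successors {s4, s6, s7}): φ is false.
  s7 (successors {s2, s8}): φ is true.
  s8 (successors {s2}): φ is true.
For instance, at s1:
  At s1: □□□◇(r ∧ ¬q) requires □□◇(r ∧ ¬q) at every successor {s2, s4, s6, s8}.
    □□◇(r ∧ ¬q) fails at s4, so □□□◇(r ∧ ¬q) is false at s1.
      At s4: □□◇(r ∧ ¬q) requires □◇(r ∧ ¬q) at every successor {s7}.
        □◇(r ∧ ¬q) fails at s7, so □□◇(r ∧ ¬q) is false at s4.
Satisfying worlds: {s0, s2, s7, s8}

s0, s2, s7, s8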